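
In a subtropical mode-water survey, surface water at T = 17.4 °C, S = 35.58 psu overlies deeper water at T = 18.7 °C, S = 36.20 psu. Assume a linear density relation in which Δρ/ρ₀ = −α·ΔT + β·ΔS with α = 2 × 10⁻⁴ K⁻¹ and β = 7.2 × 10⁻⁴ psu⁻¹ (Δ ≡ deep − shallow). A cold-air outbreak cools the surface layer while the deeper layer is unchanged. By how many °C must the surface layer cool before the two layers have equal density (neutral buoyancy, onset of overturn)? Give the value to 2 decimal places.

0.93 °C

Neutral buoyancy requires Δρ = 0, i.e. −α(T_deep − T_surf′) + β(S_deep − S_surf) = 0.
T_surf′ = T_deep − (β/α)·ΔS = 18.7 − (7.2 × 10⁻⁴/2 × 10⁻⁴)·(+0.62) = 16.4680 °C.
Cooling required: 17.4 − (16.4680) = 0.9320 °C.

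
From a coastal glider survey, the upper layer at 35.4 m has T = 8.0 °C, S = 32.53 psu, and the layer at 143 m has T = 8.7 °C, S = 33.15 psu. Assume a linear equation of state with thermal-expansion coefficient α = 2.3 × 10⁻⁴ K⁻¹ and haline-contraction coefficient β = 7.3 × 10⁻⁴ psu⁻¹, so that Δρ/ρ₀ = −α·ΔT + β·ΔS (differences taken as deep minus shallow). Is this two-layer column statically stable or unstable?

stable

ΔT = 8.7 − 8.0 = +0.7 K and ΔS = 33.15 − 32.53 = +0.62 psu (deep − shallow).
−αΔT = -1.61 × 10⁻⁴; βΔS = 4.526 × 10⁻⁴; sum Δρ/ρ₀ = 2.916 × 10⁻⁴.
Δρ/ρ₀ > 0, so Δρ > 0: deeper water is denser → statically stable.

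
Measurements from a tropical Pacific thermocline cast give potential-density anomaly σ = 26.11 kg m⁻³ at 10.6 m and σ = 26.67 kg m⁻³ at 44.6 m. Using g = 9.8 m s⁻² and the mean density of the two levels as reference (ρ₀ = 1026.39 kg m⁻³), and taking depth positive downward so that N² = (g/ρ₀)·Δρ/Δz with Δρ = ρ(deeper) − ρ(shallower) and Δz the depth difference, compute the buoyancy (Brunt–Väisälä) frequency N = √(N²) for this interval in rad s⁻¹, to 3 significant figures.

Δρ = 1026.67 − 1026.11 = 0.56 kg m⁻³ over Δz = 44.6 − 10.6 = 34 m.
N² = (9.8/1026.39) × (0.56/34) = 1.5726 × 10⁻⁴ s⁻².
N = √(1.5726 × 10⁻⁴) = 0.012540 rad s⁻¹ ≈ 0.0125 rad s⁻¹.

0.0125 rad s⁻¹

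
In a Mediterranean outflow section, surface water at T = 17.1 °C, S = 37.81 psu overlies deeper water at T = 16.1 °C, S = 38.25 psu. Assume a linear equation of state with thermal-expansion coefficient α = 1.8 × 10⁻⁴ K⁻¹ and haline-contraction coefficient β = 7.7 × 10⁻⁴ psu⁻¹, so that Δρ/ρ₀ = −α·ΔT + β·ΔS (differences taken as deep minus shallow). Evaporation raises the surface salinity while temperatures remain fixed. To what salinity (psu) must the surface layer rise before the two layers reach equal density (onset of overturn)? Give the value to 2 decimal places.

38.48 psu

Neutral buoyancy requires −α(T_deep − T_surf) + β(S_deep − S_surf′) = 0.
S_surf′ = S_deep − (α/β)·ΔT = 38.25 − (1.8 × 10⁻⁴/7.7 × 10⁻⁴)·(-1.0) = 38.4838 psu.
Increase required: 38.4838 − 37.81 = 0.6738 psu.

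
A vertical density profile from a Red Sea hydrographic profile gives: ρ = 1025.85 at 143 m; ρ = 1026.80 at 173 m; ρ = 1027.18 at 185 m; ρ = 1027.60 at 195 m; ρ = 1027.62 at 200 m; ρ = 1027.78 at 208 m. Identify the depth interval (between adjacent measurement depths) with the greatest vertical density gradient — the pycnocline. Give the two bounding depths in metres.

Compute the density gradient over each adjacent pair:
  143–173 m: Δρ/Δz = 0.95/30 = 0.032 kg m⁻⁴
  173–185 m: Δρ/Δz = 0.38/12 = 0.032 kg m⁻⁴
  185–195 m: Δρ/Δz = 0.42/10 = 0.042 kg m⁻⁴
  195–200 m: Δρ/Δz = 0.02/5 = 4.0 × 10⁻³ kg m⁻⁴
  200–208 m: Δρ/Δz = 0.16/8 = 0.020 kg m⁻⁴
The largest gradient is in the 185–195 m interval — the pycnocline.

185–195 m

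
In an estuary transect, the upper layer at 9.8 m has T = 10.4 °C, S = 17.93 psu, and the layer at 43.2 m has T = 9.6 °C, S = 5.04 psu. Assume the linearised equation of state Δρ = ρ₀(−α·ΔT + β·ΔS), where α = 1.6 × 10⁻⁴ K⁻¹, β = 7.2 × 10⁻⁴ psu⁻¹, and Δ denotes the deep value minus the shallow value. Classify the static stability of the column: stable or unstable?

ΔT = 9.6 − 10.4 = -0.8 K and ΔS = 5.04 − 17.93 = -12.89 psu (deep − shallow).
−αΔT = 1.28 × 10⁻⁴; βΔS = -9.2808 × 10⁻³; sum Δρ/ρ₀ = -9.1528 × 10⁻³.
Δρ/ρ₀ < 0, so Δρ < 0: deeper water is lighter → statically unstable; the column would overturn.

unstable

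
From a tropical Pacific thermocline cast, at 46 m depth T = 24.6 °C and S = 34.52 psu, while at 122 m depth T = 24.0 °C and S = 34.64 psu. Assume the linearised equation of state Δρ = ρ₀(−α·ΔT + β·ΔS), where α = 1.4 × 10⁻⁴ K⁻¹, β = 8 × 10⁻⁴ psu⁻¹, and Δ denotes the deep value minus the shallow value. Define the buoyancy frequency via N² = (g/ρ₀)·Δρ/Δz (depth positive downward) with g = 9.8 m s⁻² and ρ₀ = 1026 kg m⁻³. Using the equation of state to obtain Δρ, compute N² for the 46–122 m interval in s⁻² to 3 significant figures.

ΔT = -0.6 K, ΔS = +0.12 psu (deep − shallow).
Δρ/ρ₀ = −αΔT + βΔS = 8.40 × 10⁻⁵ + 9.60 × 10⁻⁵ = 1.80 × 10⁻⁴, so Δρ ≈ 0.1847 kg m⁻³.
N² = (g/ρ₀)·Δρ/Δz = g·(Δρ/ρ₀)/Δz = 9.8 × 1.80 × 10⁻⁴ / 76 = 2.3211 × 10⁻⁵ s⁻² ≈ 2.32 × 10⁻⁵ s⁻².

2.32 × 10⁻⁵ s⁻²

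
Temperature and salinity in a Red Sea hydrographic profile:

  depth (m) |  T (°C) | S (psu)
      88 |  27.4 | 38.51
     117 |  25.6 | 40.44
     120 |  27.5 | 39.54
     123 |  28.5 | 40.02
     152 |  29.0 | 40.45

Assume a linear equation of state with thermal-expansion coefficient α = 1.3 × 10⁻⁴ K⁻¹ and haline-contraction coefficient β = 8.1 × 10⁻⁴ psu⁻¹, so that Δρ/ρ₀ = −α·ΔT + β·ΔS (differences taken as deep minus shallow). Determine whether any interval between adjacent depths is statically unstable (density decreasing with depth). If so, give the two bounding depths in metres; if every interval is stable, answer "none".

Evaluate Δρ/ρ₀ = −αΔT + βΔS across each adjacent pair:
  88–117 m: −αΔT+βΔS = −(1.3 × 10⁻⁴)(-1.8)+(8.1 × 10⁻⁴)(+1.93) = 1.8 × 10⁻³ → stable
  117–120 m: −αΔT+βΔS = −(1.3 × 10⁻⁴)(+1.9)+(8.1 × 10⁻⁴)(-0.90) = -9.8 × 10⁻⁴ → UNSTABLE
  120–123 m: −αΔT+βΔS = −(1.3 × 10⁻⁴)(+1.0)+(8.1 × 10⁻⁴)(+0.48) = 2.6 × 10⁻⁴ → stable
  123–152 m: −αΔT+βΔS = −(1.3 × 10⁻⁴)(+0.5)+(8.1 × 10⁻⁴)(+0.43) = 2.8 × 10⁻⁴ → stable
The 117–120 m interval has Δρ < 0: lighter water underlies denser water.

117–120 m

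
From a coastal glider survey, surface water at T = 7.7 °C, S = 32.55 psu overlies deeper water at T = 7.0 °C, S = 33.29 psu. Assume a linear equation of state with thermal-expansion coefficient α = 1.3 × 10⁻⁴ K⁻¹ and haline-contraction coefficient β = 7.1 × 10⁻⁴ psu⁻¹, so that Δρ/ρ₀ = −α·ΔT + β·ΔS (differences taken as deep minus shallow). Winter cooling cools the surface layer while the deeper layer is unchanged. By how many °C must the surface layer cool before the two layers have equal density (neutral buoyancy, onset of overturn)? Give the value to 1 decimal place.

4.7 °C

Neutral buoyancy requires Δρ = 0, i.e. −α(T_deep − T_surf′) + β(S_deep − S_surf) = 0.
T_surf′ = T_deep − (β/α)·ΔS = 7.0 − (7.1 × 10⁻⁴/1.3 × 10⁻⁴)·(+0.74) = 2.958 °C.
Cooling required: 7.7 − (2.958) = 4.742 °C.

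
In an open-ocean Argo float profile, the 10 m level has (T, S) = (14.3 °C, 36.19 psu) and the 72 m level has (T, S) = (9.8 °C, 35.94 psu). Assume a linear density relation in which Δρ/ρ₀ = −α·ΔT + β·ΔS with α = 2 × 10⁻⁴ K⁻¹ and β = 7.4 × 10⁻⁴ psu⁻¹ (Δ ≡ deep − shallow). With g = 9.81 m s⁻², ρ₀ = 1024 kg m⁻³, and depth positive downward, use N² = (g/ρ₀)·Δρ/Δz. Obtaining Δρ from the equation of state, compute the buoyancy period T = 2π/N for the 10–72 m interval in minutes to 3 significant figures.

9.85 min

ΔT = -4.5 K, ΔS = -0.25 psu (deep − shallow).
Δρ/ρ₀ = −αΔT + βΔS = 9.00 × 10⁻⁴ − 1.85 × 10⁻⁴ = 7.15 × 10⁻⁴, so Δρ ≈ 0.7322 kg m⁻³.
N² = (g/ρ₀)·Δρ/Δz = g·(Δρ/ρ₀)/Δz = 9.81 × 7.15 × 10⁻⁴ / 62 = 1.1313 × 10⁻⁴ s⁻².
N = √(1.1313 × 10⁻⁴) = 0.010636 rad s⁻¹ → T = 2π/N = 590.75 s = 9.8458 min ≈ 9.85 min.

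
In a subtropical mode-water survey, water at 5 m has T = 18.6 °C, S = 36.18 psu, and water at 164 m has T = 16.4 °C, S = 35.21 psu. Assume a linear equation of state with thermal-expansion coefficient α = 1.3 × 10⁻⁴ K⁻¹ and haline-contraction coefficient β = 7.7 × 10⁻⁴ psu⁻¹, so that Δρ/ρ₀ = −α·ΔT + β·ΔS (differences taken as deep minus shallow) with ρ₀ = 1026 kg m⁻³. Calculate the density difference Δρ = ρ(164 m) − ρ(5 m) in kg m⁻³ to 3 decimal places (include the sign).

-0.473 kg m⁻³

ΔT = -2.2 K, ΔS = -0.97 psu (deep − shallow).
Δρ/ρ₀ = −(1.3 × 10⁻⁴)(-2.2) + (7.7 × 10⁻⁴)(-0.97) = -4.609 × 10⁻⁴.
Δρ = 1026 × (-4.609 × 10⁻⁴) = -0.473 kg m⁻³.
Negative Δρ: lighter below, statically unstable.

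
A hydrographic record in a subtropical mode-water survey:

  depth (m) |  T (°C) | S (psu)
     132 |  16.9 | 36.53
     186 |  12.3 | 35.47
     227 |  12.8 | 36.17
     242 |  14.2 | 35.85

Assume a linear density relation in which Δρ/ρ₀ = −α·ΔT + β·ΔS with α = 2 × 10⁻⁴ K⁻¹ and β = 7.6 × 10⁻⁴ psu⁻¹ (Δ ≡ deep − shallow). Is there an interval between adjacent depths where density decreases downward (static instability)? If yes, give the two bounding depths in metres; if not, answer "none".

Evaluate Δρ/ρ₀ = −αΔT + βΔS across each adjacent pair:
  132–186 m: −αΔT+βΔS = −(2 × 10⁻⁴)(-4.6)+(7.6 × 10⁻⁴)(-1.06) = 1.1 × 10⁻⁴ → stable
  186–227 m: −αΔT+βΔS = −(2 × 10⁻⁴)(+0.5)+(7.6 × 10⁻⁴)(+0.70) = 4.3 × 10⁻⁴ → stable
  227–242 m: −αΔT+βΔS = −(2 × 10⁻⁴)(+1.4)+(7.6 × 10⁻⁴)(-0.32) = -5.2 × 10⁻⁴ → UNSTABLE
The 227–242 m interval has Δρ < 0: lighter water underlies denser water.

227–242 m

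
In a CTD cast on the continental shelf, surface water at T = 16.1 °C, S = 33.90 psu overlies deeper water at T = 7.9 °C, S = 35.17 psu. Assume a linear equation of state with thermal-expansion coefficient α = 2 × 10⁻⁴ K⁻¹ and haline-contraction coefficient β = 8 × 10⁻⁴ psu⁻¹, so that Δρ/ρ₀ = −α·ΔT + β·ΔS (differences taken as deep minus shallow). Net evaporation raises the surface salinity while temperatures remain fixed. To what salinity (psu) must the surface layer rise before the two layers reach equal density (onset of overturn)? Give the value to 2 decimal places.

Neutral buoyancy requires −α(T_deep − T_surf) + β(S_deep − S_surf′) = 0.
S_surf′ = S_deep − (α/β)·ΔT = 35.17 − (2 × 10⁻⁴/8 × 10⁻⁴)·(-8.2) = 37.2200 psu.
Increase required: 37.2200 − 33.90 = 3.3200 psu.

37.22 psu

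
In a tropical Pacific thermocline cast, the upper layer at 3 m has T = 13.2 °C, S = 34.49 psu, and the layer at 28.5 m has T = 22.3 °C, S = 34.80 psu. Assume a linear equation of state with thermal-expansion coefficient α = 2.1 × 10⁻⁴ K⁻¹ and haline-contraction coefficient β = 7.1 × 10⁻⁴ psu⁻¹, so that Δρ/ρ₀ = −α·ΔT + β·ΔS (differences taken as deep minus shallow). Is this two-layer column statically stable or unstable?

ΔT = 22.3 − 13.2 = +9.1 K and ΔS = 34.80 − 34.49 = +0.31 psu (deep − shallow).
−αΔT = -1.911 × 10⁻³; βΔS = 2.201 × 10⁻⁴; sum Δρ/ρ₀ = -1.6909 × 10⁻³.
Δρ/ρ₀ < 0, so Δρ < 0: deeper water is lighter → statically unstable; the column would overturn.

unstable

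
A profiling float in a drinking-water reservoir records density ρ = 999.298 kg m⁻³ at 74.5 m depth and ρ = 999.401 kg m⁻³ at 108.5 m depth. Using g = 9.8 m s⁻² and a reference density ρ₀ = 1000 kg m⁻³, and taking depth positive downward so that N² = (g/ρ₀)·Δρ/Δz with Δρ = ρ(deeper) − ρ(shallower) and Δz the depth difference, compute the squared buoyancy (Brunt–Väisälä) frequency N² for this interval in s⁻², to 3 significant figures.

Δρ = 999.401 − 999.298 = 0.103 kg m⁻³ over Δz = 108.5 − 74.5 = 34 m.
N² = (9.8/1000) × (0.103/34) = 2.9688 × 10⁻⁵ s⁻² ≈ 2.97 × 10⁻⁵ s⁻².

2.97 × 10⁻⁵ s⁻²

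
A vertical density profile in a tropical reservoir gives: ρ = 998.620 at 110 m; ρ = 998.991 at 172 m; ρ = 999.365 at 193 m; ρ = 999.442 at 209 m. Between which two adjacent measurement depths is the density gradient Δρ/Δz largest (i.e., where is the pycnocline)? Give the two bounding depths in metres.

172–193 m

Compute the density gradient over each adjacent pair:
  110–172 m: Δρ/Δz = 0.371/62 = 6.0 × 10⁻³ kg m⁻⁴
  172–193 m: Δρ/Δz = 0.374/21 = 0.018 kg m⁻⁴
  193–209 m: Δρ/Δz = 0.077/16 = 4.8 × 10⁻³ kg m⁻⁴
The largest gradient is in the 172–193 m interval — the pycnocline.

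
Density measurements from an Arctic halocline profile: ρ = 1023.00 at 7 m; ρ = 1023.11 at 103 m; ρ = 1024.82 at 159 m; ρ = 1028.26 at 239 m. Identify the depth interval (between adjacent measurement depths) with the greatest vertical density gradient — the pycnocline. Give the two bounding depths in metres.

159–239 m

Compute the density gradient over each adjacent pair:
  7–103 m: Δρ/Δz = 0.11/96 = 1.1 × 10⁻³ kg m⁻⁴
  103–159 m: Δρ/Δz = 1.71/56 = 0.031 kg m⁻⁴
  159–239 m: Δρ/Δz = 3.44/80 = 0.043 kg m⁻⁴
The largest gradient is in the 159–239 m interval — the pycnocline.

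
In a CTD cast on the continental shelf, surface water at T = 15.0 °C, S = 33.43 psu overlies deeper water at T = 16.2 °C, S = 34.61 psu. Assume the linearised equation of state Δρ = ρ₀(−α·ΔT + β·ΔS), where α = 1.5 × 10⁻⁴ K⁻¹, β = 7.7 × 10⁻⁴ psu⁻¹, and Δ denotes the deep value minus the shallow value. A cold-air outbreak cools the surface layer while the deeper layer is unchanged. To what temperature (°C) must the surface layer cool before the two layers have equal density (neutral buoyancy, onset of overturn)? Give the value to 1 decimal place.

10.1 °C

Neutral buoyancy requires Δρ = 0, i.e. −α(T_deep − T_surf′) + β(S_deep − S_surf) = 0.
T_surf′ = T_deep − (β/α)·ΔS = 16.2 − (7.7 × 10⁻⁴/1.5 × 10⁻⁴)·(+1.18) = 10.143 °C.
Cooling required: 15.0 − (10.143) = 4.857 °C.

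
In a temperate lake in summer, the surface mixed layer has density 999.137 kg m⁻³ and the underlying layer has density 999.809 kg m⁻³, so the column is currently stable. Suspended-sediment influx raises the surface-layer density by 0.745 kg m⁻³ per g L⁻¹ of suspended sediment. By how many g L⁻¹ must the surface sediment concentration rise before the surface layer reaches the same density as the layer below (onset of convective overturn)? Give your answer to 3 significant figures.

Density deficit of the surface layer: 999.809 − 999.137 = 0.672 kg m⁻³.
Required change = 0.672 / 0.745 = 0.902 g L⁻¹.

0.902 g L⁻¹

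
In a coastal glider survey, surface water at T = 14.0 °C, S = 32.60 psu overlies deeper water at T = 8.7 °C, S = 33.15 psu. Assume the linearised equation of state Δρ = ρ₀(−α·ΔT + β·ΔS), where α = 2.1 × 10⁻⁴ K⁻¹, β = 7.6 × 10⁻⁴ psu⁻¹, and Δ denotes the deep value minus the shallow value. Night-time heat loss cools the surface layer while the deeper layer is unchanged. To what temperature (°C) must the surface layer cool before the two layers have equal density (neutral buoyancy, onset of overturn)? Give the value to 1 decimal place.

6.7 °C

Neutral buoyancy requires Δρ = 0, i.e. −α(T_deep − T_surf′) + β(S_deep − S_surf) = 0.
T_surf′ = T_deep − (β/α)·ΔS = 8.7 − (7.6 × 10⁻⁴/2.1 × 10⁻⁴)·(+0.55) = 6.710 °C.
Cooling required: 14.0 − (6.710) = 7.290 °C.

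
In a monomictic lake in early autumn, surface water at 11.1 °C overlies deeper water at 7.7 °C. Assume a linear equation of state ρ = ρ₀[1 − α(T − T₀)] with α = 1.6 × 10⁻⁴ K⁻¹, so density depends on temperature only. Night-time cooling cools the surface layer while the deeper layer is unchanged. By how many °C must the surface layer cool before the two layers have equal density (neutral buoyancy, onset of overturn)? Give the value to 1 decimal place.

3.4 °C

With temperature the only control, equal density requires T_surf′ = T_deep.
T_surf′ = 7.7 °C.
Cooling required: 11.1 − 7.7 = 3.4 °C.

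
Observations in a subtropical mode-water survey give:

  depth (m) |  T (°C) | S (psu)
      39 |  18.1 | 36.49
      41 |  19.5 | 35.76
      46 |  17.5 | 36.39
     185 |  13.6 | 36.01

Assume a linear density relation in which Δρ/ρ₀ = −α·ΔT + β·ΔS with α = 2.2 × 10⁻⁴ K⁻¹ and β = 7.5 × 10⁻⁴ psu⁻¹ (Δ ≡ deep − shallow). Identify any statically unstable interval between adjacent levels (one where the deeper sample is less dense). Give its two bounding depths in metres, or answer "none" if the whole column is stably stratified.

39–41 m

Evaluate Δρ/ρ₀ = −αΔT + βΔS across each adjacent pair:
  39–41 m: −αΔT+βΔS = −(2.2 × 10⁻⁴)(+1.4)+(7.5 × 10⁻⁴)(-0.73) = -8.6 × 10⁻⁴ → UNSTABLE
  41–46 m: −αΔT+βΔS = −(2.2 × 10⁻⁴)(-2.0)+(7.5 × 10⁻⁴)(+0.63) = 9.1 × 10⁻⁴ → stable
  46–185 m: −αΔT+βΔS = −(2.2 × 10⁻⁴)(-3.9)+(7.5 × 10⁻⁴)(-0.38) = 5.7 × 10⁻⁴ → stable
The 39–41 m interval has Δρ < 0: lighter water underlies denser water.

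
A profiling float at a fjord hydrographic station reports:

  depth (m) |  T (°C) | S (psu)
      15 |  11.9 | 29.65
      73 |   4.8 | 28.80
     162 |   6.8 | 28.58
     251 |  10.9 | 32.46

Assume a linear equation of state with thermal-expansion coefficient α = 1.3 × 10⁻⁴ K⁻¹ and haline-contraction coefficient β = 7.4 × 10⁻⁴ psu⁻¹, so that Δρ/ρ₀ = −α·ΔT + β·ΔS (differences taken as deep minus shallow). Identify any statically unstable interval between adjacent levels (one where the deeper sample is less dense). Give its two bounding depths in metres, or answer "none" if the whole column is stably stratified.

73–162 m

Evaluate Δρ/ρ₀ = −αΔT + βΔS across each adjacent pair:
  15–73 m: −αΔT+βΔS = −(1.3 × 10⁻⁴)(-7.1)+(7.4 × 10⁻⁴)(-0.85) = 2.9 × 10⁻⁴ → stable
  73–162 m: −αΔT+βΔS = −(1.3 × 10⁻⁴)(+2.0)+(7.4 × 10⁻⁴)(-0.22) = -4.2 × 10⁻⁴ → UNSTABLE
  162–251 m: −αΔT+βΔS = −(1.3 × 10⁻⁴)(+4.1)+(7.4 × 10⁻⁴)(+3.88) = 2.3 × 10⁻³ → stable
The 73–162 m interval has Δρ < 0: lighter water underlies denser water.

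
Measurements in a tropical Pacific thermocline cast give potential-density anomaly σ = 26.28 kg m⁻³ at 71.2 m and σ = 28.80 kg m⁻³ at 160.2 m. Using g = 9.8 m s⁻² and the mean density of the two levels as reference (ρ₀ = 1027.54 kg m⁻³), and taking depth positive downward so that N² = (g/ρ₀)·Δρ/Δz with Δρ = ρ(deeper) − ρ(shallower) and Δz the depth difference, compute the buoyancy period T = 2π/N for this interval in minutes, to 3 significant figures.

6.37 min

Δρ = 1028.80 − 1026.28 = 2.52 kg m⁻³ over Δz = 160.2 − 71.2 = 89 m.
N² = (9.8/1027.54) × (2.52/89) = 2.7005 × 10⁻⁴ s⁻².
N = √(2.7005 × 10⁻⁴) = 0.016433 rad s⁻¹, so T = 2π/N = 382.35 s = 6.3725 min ≈ 6.37 min.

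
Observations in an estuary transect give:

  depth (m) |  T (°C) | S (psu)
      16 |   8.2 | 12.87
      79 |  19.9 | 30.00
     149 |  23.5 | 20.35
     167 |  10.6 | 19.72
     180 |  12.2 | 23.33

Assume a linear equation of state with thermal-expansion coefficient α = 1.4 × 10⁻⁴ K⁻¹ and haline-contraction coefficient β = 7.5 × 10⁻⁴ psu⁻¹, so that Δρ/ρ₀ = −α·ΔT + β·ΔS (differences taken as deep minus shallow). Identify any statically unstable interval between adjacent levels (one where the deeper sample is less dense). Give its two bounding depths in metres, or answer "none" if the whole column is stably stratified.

Evaluate Δρ/ρ₀ = −αΔT + βΔS across each adjacent pair:
  16–79 m: −αΔT+βΔS = −(1.4 × 10⁻⁴)(+11.7)+(7.5 × 10⁻⁴)(+17.13) = 0.011 → stable
  79–149 m: −αΔT+βΔS = −(1.4 × 10⁻⁴)(+3.6)+(7.5 × 10⁻⁴)(-9.65) = -7.7 × 10⁻³ → UNSTABLE
  149–167 m: −αΔT+βΔS = −(1.4 × 10⁻⁴)(-12.9)+(7.5 × 10⁻⁴)(-0.63) = 1.3 × 10⁻³ → stable
  167–180 m: −αΔT+βΔS = −(1.4 × 10⁻⁴)(+1.6)+(7.5 × 10⁻⁴)(+3.61) = 2.5 × 10⁻³ → stable
The 79–149 m interval has Δρ < 0: lighter water underlies denser water.

79–149 m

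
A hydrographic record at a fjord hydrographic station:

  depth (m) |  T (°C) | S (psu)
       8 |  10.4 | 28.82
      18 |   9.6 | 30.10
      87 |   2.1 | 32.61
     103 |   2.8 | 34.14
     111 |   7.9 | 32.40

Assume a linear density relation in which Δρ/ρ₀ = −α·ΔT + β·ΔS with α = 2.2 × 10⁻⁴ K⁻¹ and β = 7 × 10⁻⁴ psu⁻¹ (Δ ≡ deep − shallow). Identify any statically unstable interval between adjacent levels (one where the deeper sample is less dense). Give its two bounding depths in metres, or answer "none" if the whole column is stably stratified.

Evaluate Δρ/ρ₀ = −αΔT + βΔS across each adjacent pair:
  8–18 m: −αΔT+βΔS = −(2.2 × 10⁻⁴)(-0.8)+(7 × 10⁻⁴)(+1.28) = 1.1 × 10⁻³ → stable
  18–87 m: −αΔT+βΔS = −(2.2 × 10⁻⁴)(-7.5)+(7 × 10⁻⁴)(+2.51) = 3.4 × 10⁻³ → stable
  87–103 m: −αΔT+βΔS = −(2.2 × 10⁻⁴)(+0.7)+(7 × 10⁻⁴)(+1.53) = 9.2 × 10⁻⁴ → stable
  103–111 m: −αΔT+βΔS = −(2.2 × 10⁻⁴)(+5.1)+(7 × 10⁻⁴)(-1.74) = -2.3 × 10⁻³ → UNSTABLE
The 103–111 m interval has Δρ < 0: lighter water underlies denser water.

103–111 m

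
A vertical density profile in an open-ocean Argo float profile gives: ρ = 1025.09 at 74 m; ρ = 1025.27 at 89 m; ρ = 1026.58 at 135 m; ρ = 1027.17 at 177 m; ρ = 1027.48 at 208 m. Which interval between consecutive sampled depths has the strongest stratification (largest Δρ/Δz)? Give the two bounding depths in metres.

89–135 m

Compute the density gradient over each adjacent pair:
  74–89 m: Δρ/Δz = 0.18/15 = 0.012 kg m⁻⁴
  89–135 m: Δρ/Δz = 1.31/46 = 0.028 kg m⁻⁴
  135–177 m: Δρ/Δz = 0.59/42 = 0.014 kg m⁻⁴
  177–208 m: Δρ/Δz = 0.31/31 = 0.010 kg m⁻⁴
The largest gradient is in the 89–135 m interval — the pycnocline.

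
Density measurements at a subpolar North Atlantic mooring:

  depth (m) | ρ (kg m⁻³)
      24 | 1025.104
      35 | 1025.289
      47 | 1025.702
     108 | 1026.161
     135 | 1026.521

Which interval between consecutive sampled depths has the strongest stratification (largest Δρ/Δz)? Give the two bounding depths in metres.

Compute the density gradient over each adjacent pair:
  24–35 m: Δρ/Δz = 0.185/11 = 0.017 kg m⁻⁴
  35–47 m: Δρ/Δz = 0.413/12 = 0.034 kg m⁻⁴
  47–108 m: Δρ/Δz = 0.459/61 = 7.5 × 10⁻³ kg m⁻⁴
  108–135 m: Δρ/Δz = 0.360/27 = 0.013 kg m⁻⁴
The largest gradient is in the 35–47 m interval — the pycnocline.

35–47 m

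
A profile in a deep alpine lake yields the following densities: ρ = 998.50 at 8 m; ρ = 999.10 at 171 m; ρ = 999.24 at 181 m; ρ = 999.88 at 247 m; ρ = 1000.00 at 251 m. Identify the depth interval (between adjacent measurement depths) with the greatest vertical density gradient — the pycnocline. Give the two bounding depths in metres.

247–251 m

Compute the density gradient over each adjacent pair:
  8–171 m: Δρ/Δz = 0.60/163 = 3.7 × 10⁻³ kg m⁻⁴
  171–181 m: Δρ/Δz = 0.14/10 = 0.014 kg m⁻⁴
  181–247 m: Δρ/Δz = 0.64/66 = 9.7 × 10⁻³ kg m⁻⁴
  247–251 m: Δρ/Δz = 0.12/4 = 0.030 kg m⁻⁴
The largest gradient is in the 247–251 m interval — the pycnocline.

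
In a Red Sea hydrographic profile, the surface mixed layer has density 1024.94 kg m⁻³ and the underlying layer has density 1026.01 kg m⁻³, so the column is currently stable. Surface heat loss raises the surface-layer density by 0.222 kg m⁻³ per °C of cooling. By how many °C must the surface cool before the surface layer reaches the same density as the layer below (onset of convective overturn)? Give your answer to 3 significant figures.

4.82 °C

Density deficit of the surface layer: 1026.01 − 1024.94 = 1.07 kg m⁻³.
Required change = 1.07 / 0.222 = 4.82 °C.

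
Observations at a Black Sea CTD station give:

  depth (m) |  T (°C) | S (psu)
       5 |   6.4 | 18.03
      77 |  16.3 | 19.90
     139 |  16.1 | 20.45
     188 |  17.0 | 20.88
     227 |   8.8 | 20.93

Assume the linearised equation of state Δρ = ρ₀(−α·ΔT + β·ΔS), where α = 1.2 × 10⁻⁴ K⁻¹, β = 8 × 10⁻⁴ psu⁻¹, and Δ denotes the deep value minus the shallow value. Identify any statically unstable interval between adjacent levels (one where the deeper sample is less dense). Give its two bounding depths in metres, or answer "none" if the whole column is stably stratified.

none

Evaluate Δρ/ρ₀ = −αΔT + βΔS across each adjacent pair:
  5–77 m: −αΔT+βΔS = −(1.2 × 10⁻⁴)(+9.9)+(8 × 10⁻⁴)(+1.87) = 3.1 × 10⁻⁴ → stable
  77–139 m: −αΔT+βΔS = −(1.2 × 10⁻⁴)(-0.2)+(8 × 10⁻⁴)(+0.55) = 4.6 × 10⁻⁴ → stable
  139–188 m: −αΔT+βΔS = −(1.2 × 10⁻⁴)(+0.9)+(8 × 10⁻⁴)(+0.43) = 2.4 × 10⁻⁴ → stable
  188–227 m: −αΔT+βΔS = −(1.2 × 10⁻⁴)(-8.2)+(8 × 10⁻⁴)(+0.05) = 1.0 × 10⁻³ → stable
Every interval has Δρ > 0: the column is stably stratified throughout.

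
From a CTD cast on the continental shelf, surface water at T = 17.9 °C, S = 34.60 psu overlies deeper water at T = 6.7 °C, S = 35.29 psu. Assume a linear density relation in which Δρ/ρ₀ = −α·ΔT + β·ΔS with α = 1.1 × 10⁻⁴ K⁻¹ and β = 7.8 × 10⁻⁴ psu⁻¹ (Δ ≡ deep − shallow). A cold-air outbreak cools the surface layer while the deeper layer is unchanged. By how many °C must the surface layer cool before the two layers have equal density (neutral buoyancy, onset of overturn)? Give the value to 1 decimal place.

16.1 °C

Neutral buoyancy requires Δρ = 0, i.e. −α(T_deep − T_surf′) + β(S_deep − S_surf) = 0.
T_surf′ = T_deep − (β/α)·ΔS = 6.7 − (7.8 × 10⁻⁴/1.1 × 10⁻⁴)·(+0.69) = 1.807 °C.
Cooling required: 17.9 − (1.807) = 16.093 °C.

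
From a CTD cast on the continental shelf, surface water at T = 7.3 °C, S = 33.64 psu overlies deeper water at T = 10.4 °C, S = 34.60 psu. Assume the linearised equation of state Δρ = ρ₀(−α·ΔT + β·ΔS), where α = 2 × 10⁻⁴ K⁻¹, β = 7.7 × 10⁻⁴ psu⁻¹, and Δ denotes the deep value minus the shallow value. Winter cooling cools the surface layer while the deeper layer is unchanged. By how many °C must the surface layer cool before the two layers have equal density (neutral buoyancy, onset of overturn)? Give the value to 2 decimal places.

0.60 °C

Neutral buoyancy requires Δρ = 0, i.e. −α(T_deep − T_surf′) + β(S_deep − S_surf) = 0.
T_surf′ = T_deep − (β/α)·ΔS = 10.4 − (7.7 × 10⁻⁴/2 × 10⁻⁴)·(+0.96) = 6.7040 °C.
Cooling required: 7.3 − (6.7040) = 0.5960 °C.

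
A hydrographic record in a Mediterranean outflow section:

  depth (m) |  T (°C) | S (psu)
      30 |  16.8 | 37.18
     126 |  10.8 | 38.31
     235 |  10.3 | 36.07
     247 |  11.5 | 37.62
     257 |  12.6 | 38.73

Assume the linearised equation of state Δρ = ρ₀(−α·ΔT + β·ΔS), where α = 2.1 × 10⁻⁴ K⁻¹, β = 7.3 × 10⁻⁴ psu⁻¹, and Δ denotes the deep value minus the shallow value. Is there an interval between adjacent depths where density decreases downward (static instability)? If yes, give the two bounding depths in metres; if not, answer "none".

Evaluate Δρ/ρ₀ = −αΔT + βΔS across each adjacent pair:
  30–126 m: −αΔT+βΔS = −(2.1 × 10⁻⁴)(-6.0)+(7.3 × 10⁻⁴)(+1.13) = 2.1 × 10⁻³ → stable
  126–235 m: −αΔT+βΔS = −(2.1 × 10⁻⁴)(-0.5)+(7.3 × 10⁻⁴)(-2.24) = -1.5 × 10⁻³ → UNSTABLE
  235–247 m: −αΔT+βΔS = −(2.1 × 10⁻⁴)(+1.2)+(7.3 × 10⁻⁴)(+1.55) = 8.8 × 10⁻⁴ → stable
  247–257 m: −αΔT+βΔS = −(2.1 × 10⁻⁴)(+1.1)+(7.3 × 10⁻⁴)(+1.11) = 5.8 × 10⁻⁴ → stable
The 126–235 m interval has Δρ < 0: lighter water underlies denser water.

126–235 m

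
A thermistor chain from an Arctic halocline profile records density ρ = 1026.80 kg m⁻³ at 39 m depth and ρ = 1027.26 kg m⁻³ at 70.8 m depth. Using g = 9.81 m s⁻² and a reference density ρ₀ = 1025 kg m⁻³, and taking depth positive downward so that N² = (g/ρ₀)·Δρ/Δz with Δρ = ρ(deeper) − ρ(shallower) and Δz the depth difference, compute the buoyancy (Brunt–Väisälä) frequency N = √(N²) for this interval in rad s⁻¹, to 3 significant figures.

Δρ = 1027.26 − 1026.80 = 0.46 kg m⁻³ over Δz = 70.8 − 39 = 31.8 m.
N² = (9.81/1025) × (0.46/31.8) = 1.3844 × 10⁻⁴ s⁻².
N = √(1.3844 × 10⁻⁴) = 0.011766 rad s⁻¹ ≈ 0.0118 rad s⁻¹.

0.0118 rad s⁻¹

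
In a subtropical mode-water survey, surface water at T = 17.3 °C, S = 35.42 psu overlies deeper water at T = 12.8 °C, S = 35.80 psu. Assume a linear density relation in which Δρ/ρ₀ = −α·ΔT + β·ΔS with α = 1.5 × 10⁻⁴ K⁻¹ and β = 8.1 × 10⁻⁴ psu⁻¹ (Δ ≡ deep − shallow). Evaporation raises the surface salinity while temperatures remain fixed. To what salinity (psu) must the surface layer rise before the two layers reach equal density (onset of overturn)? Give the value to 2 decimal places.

Neutral buoyancy requires −α(T_deep − T_surf) + β(S_deep − S_surf′) = 0.
S_surf′ = S_deep − (α/β)·ΔT = 35.80 − (1.5 × 10⁻⁴/8.1 × 10⁻⁴)·(-4.5) = 36.6333 psu.
Increase required: 36.6333 − 35.42 = 1.2133 psu.

36.63 psu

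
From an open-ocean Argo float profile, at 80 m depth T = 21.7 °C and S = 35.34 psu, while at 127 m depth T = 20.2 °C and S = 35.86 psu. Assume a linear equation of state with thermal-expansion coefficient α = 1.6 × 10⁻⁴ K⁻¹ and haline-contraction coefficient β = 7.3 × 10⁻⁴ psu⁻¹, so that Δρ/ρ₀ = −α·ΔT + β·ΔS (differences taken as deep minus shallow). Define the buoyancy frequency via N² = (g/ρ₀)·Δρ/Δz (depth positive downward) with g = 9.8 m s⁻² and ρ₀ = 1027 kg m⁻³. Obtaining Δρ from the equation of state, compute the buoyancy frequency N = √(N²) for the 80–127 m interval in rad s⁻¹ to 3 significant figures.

0.0114 rad s⁻¹

ΔT = -1.5 K, ΔS = +0.52 psu (deep − shallow).
Δρ/ρ₀ = −αΔT + βΔS = 2.40 × 10⁻⁴ + 3.796 × 10⁻⁴ = 6.196 × 10⁻⁴, so Δρ ≈ 0.6363 kg m⁻³.
N² = (g/ρ₀)·Δρ/Δz = g·(Δρ/ρ₀)/Δz = 9.8 × 6.196 × 10⁻⁴ / 47 = 1.2919 × 10⁻⁴ s⁻².
N = √(1.2919 × 10⁻⁴) = 0.011366 rad s⁻¹ ≈ 0.0114 rad s⁻¹.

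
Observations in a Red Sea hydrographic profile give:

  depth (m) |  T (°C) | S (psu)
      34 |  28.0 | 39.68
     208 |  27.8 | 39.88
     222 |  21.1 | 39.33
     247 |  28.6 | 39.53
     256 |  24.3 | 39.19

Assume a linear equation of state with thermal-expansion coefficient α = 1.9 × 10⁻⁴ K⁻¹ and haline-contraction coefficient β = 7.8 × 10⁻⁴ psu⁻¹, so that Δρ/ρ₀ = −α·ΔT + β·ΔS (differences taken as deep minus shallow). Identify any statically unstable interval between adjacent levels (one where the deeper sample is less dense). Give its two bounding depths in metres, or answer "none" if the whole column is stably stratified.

Evaluate Δρ/ρ₀ = −αΔT + βΔS across each adjacent pair:
  34–208 m: −αΔT+βΔS = −(1.9 × 10⁻⁴)(-0.2)+(7.8 × 10⁻⁴)(+0.20) = 1.9 × 10⁻⁴ → stable
  208–222 m: −αΔT+βΔS = −(1.9 × 10⁻⁴)(-6.7)+(7.8 × 10⁻⁴)(-0.55) = 8.4 × 10⁻⁴ → stable
  222–247 m: −αΔT+βΔS = −(1.9 × 10⁻⁴)(+7.5)+(7.8 × 10⁻⁴)(+0.20) = -1.3 × 10⁻³ → UNSTABLE
  247–256 m: −αΔT+βΔS = −(1.9 × 10⁻⁴)(-4.3)+(7.8 × 10⁻⁴)(-0.34) = 5.5 × 10⁻⁴ → stable
The 222–247 m interval has Δρ < 0: lighter water underlies denser water.

222–247 m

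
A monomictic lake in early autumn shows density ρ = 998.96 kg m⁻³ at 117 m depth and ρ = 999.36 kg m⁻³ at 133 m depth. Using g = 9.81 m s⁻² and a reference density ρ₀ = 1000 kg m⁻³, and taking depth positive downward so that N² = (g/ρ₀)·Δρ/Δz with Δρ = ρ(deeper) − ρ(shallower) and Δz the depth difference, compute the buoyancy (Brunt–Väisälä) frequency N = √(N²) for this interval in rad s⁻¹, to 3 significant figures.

0.0157 rad s⁻¹

Δρ = 999.36 − 998.96 = 0.40 kg m⁻³ over Δz = 133 − 117 = 16 m.
N² = (9.81/1000) × (0.40/16) = 2.4525 × 10⁻⁴ s⁻².
N = √(2.4525 × 10⁻⁴) = 0.015660 rad s⁻¹ ≈ 0.0157 rad s⁻¹.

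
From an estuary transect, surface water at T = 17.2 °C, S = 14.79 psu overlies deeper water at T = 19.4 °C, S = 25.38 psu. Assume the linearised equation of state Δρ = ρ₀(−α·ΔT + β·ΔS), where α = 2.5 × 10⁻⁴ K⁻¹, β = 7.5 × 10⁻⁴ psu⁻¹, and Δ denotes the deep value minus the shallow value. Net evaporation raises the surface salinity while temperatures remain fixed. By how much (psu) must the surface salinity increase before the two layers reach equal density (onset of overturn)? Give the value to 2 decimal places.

Neutral buoyancy requires −α(T_deep − T_surf) + β(S_deep − S_surf′) = 0.
S_surf′ = S_deep − (α/β)·ΔT = 25.38 − (2.5 × 10⁻⁴/7.5 × 10⁻⁴)·(+2.2) = 24.6467 psu.
Increase required: 24.6467 − 14.79 = 9.8567 psu.

9.86 psu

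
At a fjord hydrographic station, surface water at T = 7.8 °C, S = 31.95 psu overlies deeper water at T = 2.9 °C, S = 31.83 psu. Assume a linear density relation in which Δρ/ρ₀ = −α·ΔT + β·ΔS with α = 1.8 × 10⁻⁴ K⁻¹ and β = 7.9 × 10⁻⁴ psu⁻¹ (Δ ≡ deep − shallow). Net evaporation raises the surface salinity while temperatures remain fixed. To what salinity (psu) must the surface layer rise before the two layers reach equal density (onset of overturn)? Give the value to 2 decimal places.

32.95 psu

Neutral buoyancy requires −α(T_deep − T_surf) + β(S_deep − S_surf′) = 0.
S_surf′ = S_deep − (α/β)·ΔT = 31.83 − (1.8 × 10⁻⁴/7.9 × 10⁻⁴)·(-4.9) = 32.9465 psu.
Increase required: 32.9465 − 31.95 = 0.9965 psu.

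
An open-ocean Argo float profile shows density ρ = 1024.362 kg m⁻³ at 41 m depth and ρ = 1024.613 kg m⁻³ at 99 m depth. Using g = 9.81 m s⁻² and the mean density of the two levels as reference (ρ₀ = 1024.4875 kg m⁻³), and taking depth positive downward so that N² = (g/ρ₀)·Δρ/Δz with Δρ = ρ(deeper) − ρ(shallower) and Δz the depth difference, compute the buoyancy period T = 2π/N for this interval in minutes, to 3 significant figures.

16.3 min

Δρ = 1024.613 − 1024.362 = 0.251 kg m⁻³ over Δz = 99 − 41 = 58 m.
N² = (9.81/1024.4875) × (0.251/58) = 4.1439 × 10⁻⁵ s⁻².
N = √(4.1439 × 10⁻⁵) = 6.4373 × 10⁻³ rad s⁻¹, so T = 2π/N = 976.06 s = 16.268 min ≈ 16.3 min.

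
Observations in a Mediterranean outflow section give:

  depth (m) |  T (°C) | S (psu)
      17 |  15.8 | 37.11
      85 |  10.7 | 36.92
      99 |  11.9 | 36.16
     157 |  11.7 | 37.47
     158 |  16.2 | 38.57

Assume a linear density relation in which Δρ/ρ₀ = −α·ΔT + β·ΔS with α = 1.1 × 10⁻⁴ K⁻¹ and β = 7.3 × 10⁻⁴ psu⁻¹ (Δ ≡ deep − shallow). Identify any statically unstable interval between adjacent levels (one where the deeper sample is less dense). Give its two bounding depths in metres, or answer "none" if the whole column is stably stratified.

Evaluate Δρ/ρ₀ = −αΔT + βΔS across each adjacent pair:
  17–85 m: −αΔT+βΔS = −(1.1 × 10⁻⁴)(-5.1)+(7.3 × 10⁻⁴)(-0.19) = 4.2 × 10⁻⁴ → stable
  85–99 m: −αΔT+βΔS = −(1.1 × 10⁻⁴)(+1.2)+(7.3 × 10⁻⁴)(-0.76) = -6.9 × 10⁻⁴ → UNSTABLE
  99–157 m: −αΔT+βΔS = −(1.1 × 10⁻⁴)(-0.2)+(7.3 × 10⁻⁴)(+1.31) = 9.8 × 10⁻⁴ → stable
  157–158 m: −αΔT+βΔS = −(1.1 × 10⁻⁴)(+4.5)+(7.3 × 10⁻⁴)(+1.10) = 3.1 × 10⁻⁴ → stable
The 85–99 m interval has Δρ < 0: lighter water underlies denser water.

85–99 m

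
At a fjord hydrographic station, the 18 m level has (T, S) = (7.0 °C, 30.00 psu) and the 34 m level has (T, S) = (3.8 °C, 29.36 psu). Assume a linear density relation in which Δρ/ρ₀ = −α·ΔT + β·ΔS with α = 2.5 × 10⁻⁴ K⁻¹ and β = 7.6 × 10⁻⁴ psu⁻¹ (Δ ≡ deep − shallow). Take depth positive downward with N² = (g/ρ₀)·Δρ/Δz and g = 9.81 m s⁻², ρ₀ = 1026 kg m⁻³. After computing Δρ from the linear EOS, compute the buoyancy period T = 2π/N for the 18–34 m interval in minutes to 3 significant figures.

7.55 min

ΔT = -3.2 K, ΔS = -0.64 psu (deep − shallow).
Δρ/ρ₀ = −αΔT + βΔS = 8.00 × 10⁻⁴ − 4.864 × 10⁻⁴ = 3.136 × 10⁻⁴, so Δρ ≈ 0.3218 kg m⁻³.
N² = (g/ρ₀)·Δρ/Δz = g·(Δρ/ρ₀)/Δz = 9.81 × 3.136 × 10⁻⁴ / 16 = 1.9228 × 10⁻⁴ s⁻².
N = √(1.9228 × 10⁻⁴) = 0.013867 rad s⁻¹ → T = 2π/N = 453.10 s = 7.5517 min ≈ 7.55 min.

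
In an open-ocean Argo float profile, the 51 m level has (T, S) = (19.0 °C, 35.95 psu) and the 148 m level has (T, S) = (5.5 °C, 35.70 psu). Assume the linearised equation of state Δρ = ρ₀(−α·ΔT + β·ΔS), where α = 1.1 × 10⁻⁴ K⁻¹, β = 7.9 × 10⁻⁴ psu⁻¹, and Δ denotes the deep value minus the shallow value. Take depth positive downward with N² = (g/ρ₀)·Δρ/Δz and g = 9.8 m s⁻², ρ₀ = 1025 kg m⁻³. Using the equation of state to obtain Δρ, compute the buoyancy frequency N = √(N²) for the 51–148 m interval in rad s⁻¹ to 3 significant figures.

0.0114 rad s⁻¹

ΔT = -13.5 K, ΔS = -0.25 psu (deep − shallow).
Δρ/ρ₀ = −αΔT + βΔS = 1.485 × 10⁻³ − 1.975 × 10⁻⁴ = 1.2875 × 10⁻³, so Δρ ≈ 1.320 kg m⁻³.
N² = (g/ρ₀)·Δρ/Δz = g·(Δρ/ρ₀)/Δz = 9.8 × 1.2875 × 10⁻³ / 97 = 1.3008 × 10⁻⁴ s⁻².
N = √(1.3008 × 10⁻⁴) = 0.011405 rad s⁻¹ ≈ 0.0114 rad s⁻¹.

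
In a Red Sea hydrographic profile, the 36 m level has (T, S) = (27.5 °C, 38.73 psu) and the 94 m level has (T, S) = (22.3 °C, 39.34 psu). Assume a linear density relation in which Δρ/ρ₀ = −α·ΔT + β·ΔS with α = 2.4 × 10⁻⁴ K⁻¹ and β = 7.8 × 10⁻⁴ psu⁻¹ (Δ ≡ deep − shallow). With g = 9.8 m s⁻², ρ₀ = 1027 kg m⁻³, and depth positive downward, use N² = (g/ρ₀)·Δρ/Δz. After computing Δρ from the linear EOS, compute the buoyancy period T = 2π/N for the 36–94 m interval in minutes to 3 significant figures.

ΔT = -5.2 K, ΔS = +0.61 psu (deep − shallow).
Δρ/ρ₀ = −αΔT + βΔS = 1.248 × 10⁻³ + 4.758 × 10⁻⁴ = 1.7238 × 10⁻³, so Δρ ≈ 1.770 kg m⁻³.
N² = (g/ρ₀)·Δρ/Δz = g·(Δρ/ρ₀)/Δz = 9.8 × 1.7238 × 10⁻³ / 58 = 2.9126 × 10⁻⁴ s⁻².
N = √(2.9126 × 10⁻⁴) = 0.017066 rad s⁻¹ → T = 2π/N = 368.17 s = 6.1362 min ≈ 6.14 min.

6.14 min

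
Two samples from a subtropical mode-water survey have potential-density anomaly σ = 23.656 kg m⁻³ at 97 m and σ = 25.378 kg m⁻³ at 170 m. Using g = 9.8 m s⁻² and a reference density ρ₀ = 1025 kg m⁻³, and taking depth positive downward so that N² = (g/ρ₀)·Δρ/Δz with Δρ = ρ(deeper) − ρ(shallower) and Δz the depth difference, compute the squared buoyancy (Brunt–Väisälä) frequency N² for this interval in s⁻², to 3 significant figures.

Δρ = 1025.378 − 1023.656 = 1.722 kg m⁻³ over Δz = 170 − 97 = 73 m.
N² = (9.8/1025) × (1.722/73) = 2.2553 × 10⁻⁴ s⁻² ≈ 2.26 × 10⁻⁴ s⁻².
N² > 0, so the interval is statically stable.

2.26 × 10⁻⁴ s⁻²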